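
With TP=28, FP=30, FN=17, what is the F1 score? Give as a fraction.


Precision = 28/58 = 14/29. Recall = 28/45 = 28/45. F1 = 2*P*R/(P+R) = 56/103.

56/103


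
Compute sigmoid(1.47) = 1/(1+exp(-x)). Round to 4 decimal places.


sigma(1.47) = 1/(1+e^(-1.47)) = 1/(1+0.229925) = 1/1.229925 = 0.8131.

0.8131


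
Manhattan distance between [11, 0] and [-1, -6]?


d = sum of absolute differences: |11--1|=12 + |0--6|=6 = 18.

18


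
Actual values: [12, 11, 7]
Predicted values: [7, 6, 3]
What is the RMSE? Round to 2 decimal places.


MSE = 22.0000. RMSE = sqrt(22.0000) = 4.69.

4.69


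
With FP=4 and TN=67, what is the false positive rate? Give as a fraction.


FPR = FP / (FP + TN) = 4 / 71 = 4/71.

4/71


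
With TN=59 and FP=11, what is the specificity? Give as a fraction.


Specificity = TN / (TN + FP) = 59 / 70 = 59/70.

59/70


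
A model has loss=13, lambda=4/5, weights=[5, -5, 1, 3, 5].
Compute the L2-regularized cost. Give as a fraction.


L2 sq norm = sum(w^2) = 85. J = 13 + 4/5 * 85 = 81.

81


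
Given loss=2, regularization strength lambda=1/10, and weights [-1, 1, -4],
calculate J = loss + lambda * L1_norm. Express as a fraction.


L1 norm = sum(|w|) = 6. J = 2 + 1/10 * 6 = 13/5.

13/5


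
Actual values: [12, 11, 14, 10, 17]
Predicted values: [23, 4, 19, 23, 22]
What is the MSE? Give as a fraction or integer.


MSE = (1/5) * ((12-23)^2=121 + (11-4)^2=49 + (14-19)^2=25 + (10-23)^2=169 + (17-22)^2=25). Sum = 389. MSE = 389/5.

389/5


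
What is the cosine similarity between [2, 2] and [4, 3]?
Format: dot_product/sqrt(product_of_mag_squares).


dot = 14. |a|^2 = 8, |b|^2 = 25. cos = 14/sqrt(200).

14/sqrt(200)


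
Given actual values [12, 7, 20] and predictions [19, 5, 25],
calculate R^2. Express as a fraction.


Mean(y) = 13. SS_res = 78. SS_tot = 86. R^2 = 1 - 78/(86) = 4/43.

4/43


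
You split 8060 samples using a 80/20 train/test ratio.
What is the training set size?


Test set = 8060 * 20% = 1612. Training set = 8060 - 1612 = 6448.

6448


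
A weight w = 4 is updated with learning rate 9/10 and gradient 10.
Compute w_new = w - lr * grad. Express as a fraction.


w_new = 4 - 9/10 * 10 = 4 - 9 = -5.

-5


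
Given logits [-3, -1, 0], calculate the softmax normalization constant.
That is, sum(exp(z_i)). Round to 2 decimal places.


Denom = e^-3=0.0498 + e^-1=0.3679 + e^0=1.0000. Sum = 1.4177, which rounds to 1.42.

1.42


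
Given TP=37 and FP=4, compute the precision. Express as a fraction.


Precision = TP / (TP + FP) = 37 / 41 = 37/41.

37/41


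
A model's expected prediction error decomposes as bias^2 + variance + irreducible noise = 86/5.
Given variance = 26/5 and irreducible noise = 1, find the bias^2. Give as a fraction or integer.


Total error = bias^2 + variance + irreducible noise. So bias^2 = 86/5 - 26/5 - 1 = 11.

11


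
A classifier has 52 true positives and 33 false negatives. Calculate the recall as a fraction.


Recall = TP / (TP + FN) = 52 / 85 = 52/85.

52/85


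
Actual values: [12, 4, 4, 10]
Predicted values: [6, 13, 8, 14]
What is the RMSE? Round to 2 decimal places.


MSE = 37.2500. RMSE = sqrt(37.2500) = 6.10.

6.10


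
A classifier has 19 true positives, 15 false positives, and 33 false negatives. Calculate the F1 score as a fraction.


Precision = 19/34 = 19/34. Recall = 19/52 = 19/52. F1 = 2*P*R/(P+R) = 19/43.

19/43


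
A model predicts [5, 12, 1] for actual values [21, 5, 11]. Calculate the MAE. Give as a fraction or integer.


MAE = (1/3) * (|21-5|=16 + |5-12|=7 + |11-1|=10). Sum = 33. MAE = 11.

11


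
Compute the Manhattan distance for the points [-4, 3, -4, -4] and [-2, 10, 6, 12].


d = sum of absolute differences: |-4--2|=2 + |3-10|=7 + |-4-6|=10 + |-4-12|=16 = 35.

35


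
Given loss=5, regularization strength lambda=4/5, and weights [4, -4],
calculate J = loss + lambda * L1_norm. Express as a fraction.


L1 norm = sum(|w|) = 8. J = 5 + 4/5 * 8 = 57/5.

57/5


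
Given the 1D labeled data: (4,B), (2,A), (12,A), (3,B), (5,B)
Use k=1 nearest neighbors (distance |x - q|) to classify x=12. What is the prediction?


Distances: |4-12|=8, |2-12|=10, |12-12|=0, |3-12|=9, |5-12|=7. 1 nearest: (12,A). Counts: {'A': 1}. Majority class: A.

A


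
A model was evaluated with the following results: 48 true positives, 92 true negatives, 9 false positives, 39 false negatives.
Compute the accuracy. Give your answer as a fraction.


Accuracy = (TP + TN) / (TP + TN + FP + FN) = (48 + 92) / 188 = 35/47.

35/47


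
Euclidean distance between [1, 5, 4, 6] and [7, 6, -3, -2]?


d = sqrt(sum of squared differences). (1-7)^2=36, (5-6)^2=1, (4--3)^2=49, (6--2)^2=64. Sum = 150.

sqrt(150)


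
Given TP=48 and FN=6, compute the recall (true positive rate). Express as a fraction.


Recall = TP / (TP + FN) = 48 / 54 = 8/9.

8/9


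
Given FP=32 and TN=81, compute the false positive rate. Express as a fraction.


FPR = FP / (FP + TN) = 32 / 113 = 32/113.

32/113


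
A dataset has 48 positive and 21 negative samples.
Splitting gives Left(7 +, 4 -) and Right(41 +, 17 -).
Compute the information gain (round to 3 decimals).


H(parent) = 0.8865. H(left) = 0.9457, H(right) = 0.8727. Weighted = (11/69)*0.9457 + (58/69)*0.8727 = 0.8843. IG = 0.8865 - 0.8843 = 0.0022, which rounds to 0.002.

0.002


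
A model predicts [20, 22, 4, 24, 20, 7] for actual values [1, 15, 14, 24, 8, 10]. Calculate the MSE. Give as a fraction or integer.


MSE = (1/6) * ((1-20)^2=361 + (15-22)^2=49 + (14-4)^2=100 + (24-24)^2=0 + (8-20)^2=144 + (10-7)^2=9). Sum = 663. MSE = 221/2.

221/2


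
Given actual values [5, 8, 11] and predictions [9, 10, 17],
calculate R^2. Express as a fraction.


Mean(y) = 8. SS_res = 56. SS_tot = 18. R^2 = 1 - 56/(18) = -19/9.

-19/9


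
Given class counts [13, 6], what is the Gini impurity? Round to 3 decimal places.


Total = 19. Proportions: 13/19, 6/19. sum(p_i^2) = 0.5679. Gini = 1 - 0.5679 = 0.4321, which rounds to 0.432.

0.432


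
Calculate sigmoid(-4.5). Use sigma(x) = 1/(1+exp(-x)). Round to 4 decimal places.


sigma(-4.5) = 1/(1+e^(4.5)) = 1/(1+90.017131) = 1/91.017131 = 0.0110.

0.0110


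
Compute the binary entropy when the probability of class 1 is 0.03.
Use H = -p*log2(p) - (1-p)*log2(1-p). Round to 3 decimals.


H = -0.03*log2(0.03) - 0.97*log2(0.97) = 0.194.

0.194


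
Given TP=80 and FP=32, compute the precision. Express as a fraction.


Precision = TP / (TP + FP) = 80 / 112 = 5/7.

5/7


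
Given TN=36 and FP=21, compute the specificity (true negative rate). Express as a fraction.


Specificity = TN / (TN + FP) = 36 / 57 = 12/19.

12/19


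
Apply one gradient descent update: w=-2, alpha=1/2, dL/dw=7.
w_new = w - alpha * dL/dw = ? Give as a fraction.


w_new = -2 - 1/2 * 7 = -2 - 7/2 = -11/2.

-11/2


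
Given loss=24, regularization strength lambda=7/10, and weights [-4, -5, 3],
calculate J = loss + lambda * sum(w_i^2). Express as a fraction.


L2 sq norm = sum(w^2) = 50. J = 24 + 7/10 * 50 = 59.

59


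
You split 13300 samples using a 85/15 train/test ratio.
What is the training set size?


Test set = 13300 * 15% = 1995. Training set = 13300 - 1995 = 11305.

11305


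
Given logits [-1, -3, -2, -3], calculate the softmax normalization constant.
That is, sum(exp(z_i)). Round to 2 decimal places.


Denom = e^-1=0.3679 + e^-3=0.0498 + e^-2=0.1353 + e^-3=0.0498. Sum = 0.6028, which rounds to 0.60.

0.60


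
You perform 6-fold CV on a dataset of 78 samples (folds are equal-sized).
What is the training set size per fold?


Each validation fold has 78/6 = 13 samples. Training set = 78 - 13 = 65.

65


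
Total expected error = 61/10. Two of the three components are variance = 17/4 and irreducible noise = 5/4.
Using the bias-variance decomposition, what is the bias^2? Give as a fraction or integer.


Total error = bias^2 + variance + irreducible noise. So bias^2 = 61/10 - 17/4 - 5/4 = 3/5.

3/5


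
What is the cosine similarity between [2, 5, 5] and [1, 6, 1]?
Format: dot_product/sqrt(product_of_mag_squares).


dot = 37. |a|^2 = 54, |b|^2 = 38. cos = 37/sqrt(2052).

37/sqrt(2052)


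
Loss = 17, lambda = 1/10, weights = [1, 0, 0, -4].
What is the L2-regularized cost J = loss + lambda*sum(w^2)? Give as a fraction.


L2 sq norm = sum(w^2) = 17. J = 17 + 1/10 * 17 = 187/10.

187/10


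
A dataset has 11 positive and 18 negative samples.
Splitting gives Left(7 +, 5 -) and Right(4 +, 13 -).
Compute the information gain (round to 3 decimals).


H(parent) = 0.9576. H(left) = 0.9799, H(right) = 0.7871. Weighted = (12/29)*0.9799 + (17/29)*0.7871 = 0.8669. IG = 0.9576 - 0.8669 = 0.0907, which rounds to 0.091.

0.091


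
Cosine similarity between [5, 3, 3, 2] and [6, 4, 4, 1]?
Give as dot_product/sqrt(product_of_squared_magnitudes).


dot = 56. |a|^2 = 47, |b|^2 = 69. cos = 56/sqrt(3243).

56/sqrt(3243)


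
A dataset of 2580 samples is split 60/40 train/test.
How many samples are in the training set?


Test set = 2580 * 40% = 1032. Training set = 2580 - 1032 = 1548.

1548


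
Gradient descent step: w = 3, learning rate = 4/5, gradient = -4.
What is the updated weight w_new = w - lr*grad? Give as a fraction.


w_new = 3 - 4/5 * -4 = 3 - -16/5 = 31/5.

31/5


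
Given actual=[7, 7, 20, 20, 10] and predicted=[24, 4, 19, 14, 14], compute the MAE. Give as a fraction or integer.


MAE = (1/5) * (|7-24|=17 + |7-4|=3 + |20-19|=1 + |20-14|=6 + |10-14|=4). Sum = 31. MAE = 31/5.

31/5


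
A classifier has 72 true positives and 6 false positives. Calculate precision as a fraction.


Precision = TP / (TP + FP) = 72 / 78 = 12/13.

12/13


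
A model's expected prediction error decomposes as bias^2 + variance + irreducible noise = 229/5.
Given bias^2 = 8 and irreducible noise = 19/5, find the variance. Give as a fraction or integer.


Total error = bias^2 + variance + irreducible noise. So variance = 229/5 - 8 - 19/5 = 34.

34


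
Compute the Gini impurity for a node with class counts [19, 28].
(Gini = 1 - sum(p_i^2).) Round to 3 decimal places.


Total = 47. Proportions: 19/47, 28/47. sum(p_i^2) = 0.5183. Gini = 1 - 0.5183 = 0.4817, which rounds to 0.482.

0.482


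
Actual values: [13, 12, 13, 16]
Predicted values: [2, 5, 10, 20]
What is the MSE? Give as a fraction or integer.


MSE = (1/4) * ((13-2)^2=121 + (12-5)^2=49 + (13-10)^2=9 + (16-20)^2=16). Sum = 195. MSE = 195/4.

195/4


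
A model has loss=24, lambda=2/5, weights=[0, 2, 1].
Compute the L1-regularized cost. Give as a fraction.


L1 norm = sum(|w|) = 3. J = 24 + 2/5 * 3 = 126/5.

126/5


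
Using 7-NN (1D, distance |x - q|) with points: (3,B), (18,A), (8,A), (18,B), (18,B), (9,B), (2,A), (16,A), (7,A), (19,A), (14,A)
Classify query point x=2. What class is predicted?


Distances: |3-2|=1, |18-2|=16, |8-2|=6, |18-2|=16, |18-2|=16, |9-2|=7, |2-2|=0, |16-2|=14, |7-2|=5, |19-2|=17, |14-2|=12. 7 nearest: (2,A), (3,B), (7,A), (8,A), (9,B), (14,A), (16,A). Counts: {'A': 5, 'B': 2}. Majority class: A.

A


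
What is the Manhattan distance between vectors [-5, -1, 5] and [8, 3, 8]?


d = sum of absolute differences: |-5-8|=13 + |-1-3|=4 + |5-8|=3 = 20.

20


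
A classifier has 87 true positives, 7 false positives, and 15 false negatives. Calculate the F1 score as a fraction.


Precision = 87/94 = 87/94. Recall = 87/102 = 29/34. F1 = 2*P*R/(P+R) = 87/98.

87/98


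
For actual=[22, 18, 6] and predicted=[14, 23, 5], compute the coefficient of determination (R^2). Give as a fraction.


Mean(y) = 46/3. SS_res = 90. SS_tot = 416/3. R^2 = 1 - 90/(416/3) = 73/208.

73/208


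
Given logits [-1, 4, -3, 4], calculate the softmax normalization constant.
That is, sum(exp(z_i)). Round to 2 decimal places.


Denom = e^-1=0.3679 + e^4=54.5982 + e^-3=0.0498 + e^4=54.5982. Sum = 109.6141, which rounds to 109.61.

109.61


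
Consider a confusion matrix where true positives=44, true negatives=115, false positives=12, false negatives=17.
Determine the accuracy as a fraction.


Accuracy = (TP + TN) / (TP + TN + FP + FN) = (44 + 115) / 188 = 159/188.

159/188


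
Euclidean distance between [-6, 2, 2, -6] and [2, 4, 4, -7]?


d = sqrt(sum of squared differences). (-6-2)^2=64, (2-4)^2=4, (2-4)^2=4, (-6--7)^2=1. Sum = 73.

sqrt(73)


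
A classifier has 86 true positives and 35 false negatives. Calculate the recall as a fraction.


Recall = TP / (TP + FN) = 86 / 121 = 86/121.

86/121


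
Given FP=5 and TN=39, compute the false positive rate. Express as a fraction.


FPR = FP / (FP + TN) = 5 / 44 = 5/44.

5/44


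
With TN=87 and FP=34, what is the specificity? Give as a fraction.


Specificity = TN / (TN + FP) = 87 / 121 = 87/121.

87/121


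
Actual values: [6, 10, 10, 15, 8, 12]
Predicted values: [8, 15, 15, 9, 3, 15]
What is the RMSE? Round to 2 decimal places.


MSE = 20.6667. RMSE = sqrt(20.6667) = 4.55.

4.55


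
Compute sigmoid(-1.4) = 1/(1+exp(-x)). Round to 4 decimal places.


sigma(-1.4) = 1/(1+e^(1.4)) = 1/(1+4.055200) = 1/5.055200 = 0.1978.

0.1978


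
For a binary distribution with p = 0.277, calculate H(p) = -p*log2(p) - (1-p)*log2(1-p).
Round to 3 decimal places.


H = -0.277*log2(0.277) - 0.723*log2(0.723) = 0.851.

0.851


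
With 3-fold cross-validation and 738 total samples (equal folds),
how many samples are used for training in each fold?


Each validation fold has 738/3 = 246 samples. Training set = 738 - 246 = 492.

492


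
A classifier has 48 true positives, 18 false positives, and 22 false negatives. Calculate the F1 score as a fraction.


Precision = 48/66 = 8/11. Recall = 48/70 = 24/35. F1 = 2*P*R/(P+R) = 12/17.

12/17


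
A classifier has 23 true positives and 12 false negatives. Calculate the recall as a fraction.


Recall = TP / (TP + FN) = 23 / 35 = 23/35.

23/35


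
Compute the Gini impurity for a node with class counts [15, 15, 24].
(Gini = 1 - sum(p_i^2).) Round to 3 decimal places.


Total = 54. Proportions: 15/54, 15/54, 24/54. sum(p_i^2) = 0.3519. Gini = 1 - 0.3519 = 0.6481, which rounds to 0.648.

0.648


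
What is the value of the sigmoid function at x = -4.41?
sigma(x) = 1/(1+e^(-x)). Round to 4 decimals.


sigma(-4.41) = 1/(1+e^(4.41)) = 1/(1+82.269464) = 1/83.269464 = 0.0120.

0.0120


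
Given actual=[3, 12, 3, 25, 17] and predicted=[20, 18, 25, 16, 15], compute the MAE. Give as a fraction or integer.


MAE = (1/5) * (|3-20|=17 + |12-18|=6 + |3-25|=22 + |25-16|=9 + |17-15|=2). Sum = 56. MAE = 56/5.

56/5


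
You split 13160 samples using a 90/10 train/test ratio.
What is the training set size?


Test set = 13160 * 10% = 1316. Training set = 13160 - 1316 = 11844.

11844


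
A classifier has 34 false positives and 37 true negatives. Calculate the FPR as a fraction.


FPR = FP / (FP + TN) = 34 / 71 = 34/71.

34/71


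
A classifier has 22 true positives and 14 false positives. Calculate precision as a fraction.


Precision = TP / (TP + FP) = 22 / 36 = 11/18.

11/18


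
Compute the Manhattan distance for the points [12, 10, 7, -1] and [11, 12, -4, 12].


d = sum of absolute differences: |12-11|=1 + |10-12|=2 + |7--4|=11 + |-1-12|=13 = 27.

27


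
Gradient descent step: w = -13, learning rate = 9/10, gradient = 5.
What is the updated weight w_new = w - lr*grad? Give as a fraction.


w_new = -13 - 9/10 * 5 = -13 - 9/2 = -35/2.

-35/2


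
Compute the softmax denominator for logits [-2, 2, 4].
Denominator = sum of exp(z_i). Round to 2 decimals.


Denom = e^-2=0.1353 + e^2=7.3891 + e^4=54.5982. Sum = 62.1226, which rounds to 62.12.

62.12


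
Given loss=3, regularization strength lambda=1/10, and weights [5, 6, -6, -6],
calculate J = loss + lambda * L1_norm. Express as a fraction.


L1 norm = sum(|w|) = 23. J = 3 + 1/10 * 23 = 53/10.

53/10


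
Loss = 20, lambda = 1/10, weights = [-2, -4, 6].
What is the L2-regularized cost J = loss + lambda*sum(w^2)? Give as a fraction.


L2 sq norm = sum(w^2) = 56. J = 20 + 1/10 * 56 = 128/5.

128/5


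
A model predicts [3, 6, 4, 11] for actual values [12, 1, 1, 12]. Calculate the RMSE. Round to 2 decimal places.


MSE = 29.0000. RMSE = sqrt(29.0000) = 5.39.

5.39


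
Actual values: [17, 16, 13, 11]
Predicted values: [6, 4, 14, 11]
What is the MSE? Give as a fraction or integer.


MSE = (1/4) * ((17-6)^2=121 + (16-4)^2=144 + (13-14)^2=1 + (11-11)^2=0). Sum = 266. MSE = 133/2.

133/2


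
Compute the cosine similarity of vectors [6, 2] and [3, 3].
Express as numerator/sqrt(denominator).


dot = 24. |a|^2 = 40, |b|^2 = 18. cos = 24/sqrt(720).

24/sqrt(720)


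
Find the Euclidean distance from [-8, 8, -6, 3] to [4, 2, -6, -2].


d = sqrt(sum of squared differences). (-8-4)^2=144, (8-2)^2=36, (-6--6)^2=0, (3--2)^2=25. Sum = 205.

sqrt(205)


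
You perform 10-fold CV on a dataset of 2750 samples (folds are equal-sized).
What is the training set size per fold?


Each validation fold has 2750/10 = 275 samples. Training set = 2750 - 275 = 2475.

2475


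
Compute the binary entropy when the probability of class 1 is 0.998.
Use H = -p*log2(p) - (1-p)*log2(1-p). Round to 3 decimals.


H = -0.998*log2(0.998) - 0.002*log2(0.002) = 0.021.

0.021


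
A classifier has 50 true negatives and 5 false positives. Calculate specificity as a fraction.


Specificity = TN / (TN + FP) = 50 / 55 = 10/11.

10/11


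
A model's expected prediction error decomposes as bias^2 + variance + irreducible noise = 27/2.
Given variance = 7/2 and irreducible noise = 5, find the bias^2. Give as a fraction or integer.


Total error = bias^2 + variance + irreducible noise. So bias^2 = 27/2 - 7/2 - 5 = 5.

5


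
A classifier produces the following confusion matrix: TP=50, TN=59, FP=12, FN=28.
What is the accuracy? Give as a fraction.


Accuracy = (TP + TN) / (TP + TN + FP + FN) = (50 + 59) / 149 = 109/149.

109/149


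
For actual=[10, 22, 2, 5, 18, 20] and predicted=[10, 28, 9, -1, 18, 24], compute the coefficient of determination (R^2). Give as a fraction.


Mean(y) = 77/6. SS_res = 137. SS_tot = 2093/6. R^2 = 1 - 137/(2093/6) = 1271/2093.

1271/2093


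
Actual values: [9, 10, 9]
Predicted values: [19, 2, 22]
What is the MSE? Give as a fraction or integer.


MSE = (1/3) * ((9-19)^2=100 + (10-2)^2=64 + (9-22)^2=169). Sum = 333. MSE = 111.

111


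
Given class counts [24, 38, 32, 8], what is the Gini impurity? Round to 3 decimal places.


Total = 102. Proportions: 24/102, 38/102, 32/102, 8/102. sum(p_i^2) = 0.2987. Gini = 1 - 0.2987 = 0.7013, which rounds to 0.701.

0.701


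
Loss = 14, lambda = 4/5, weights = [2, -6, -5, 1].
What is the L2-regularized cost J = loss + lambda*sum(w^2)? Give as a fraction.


L2 sq norm = sum(w^2) = 66. J = 14 + 4/5 * 66 = 334/5.

334/5


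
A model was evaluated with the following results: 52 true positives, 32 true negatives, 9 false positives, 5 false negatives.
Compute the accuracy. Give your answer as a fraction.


Accuracy = (TP + TN) / (TP + TN + FP + FN) = (52 + 32) / 98 = 6/7.

6/7


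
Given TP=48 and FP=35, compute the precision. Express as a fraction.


Precision = TP / (TP + FP) = 48 / 83 = 48/83.

48/83


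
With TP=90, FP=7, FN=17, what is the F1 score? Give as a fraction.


Precision = 90/97 = 90/97. Recall = 90/107 = 90/107. F1 = 2*P*R/(P+R) = 15/17.

15/17


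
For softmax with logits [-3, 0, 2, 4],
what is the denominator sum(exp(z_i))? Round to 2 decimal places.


Denom = e^-3=0.0498 + e^0=1.0000 + e^2=7.3891 + e^4=54.5982. Sum = 63.0371, which rounds to 63.04.

63.04


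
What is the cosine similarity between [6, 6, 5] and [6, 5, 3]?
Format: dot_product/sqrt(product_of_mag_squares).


dot = 81. |a|^2 = 97, |b|^2 = 70. cos = 81/sqrt(6790).

81/sqrt(6790)


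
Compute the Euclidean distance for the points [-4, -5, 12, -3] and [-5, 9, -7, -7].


d = sqrt(sum of squared differences). (-4--5)^2=1, (-5-9)^2=196, (12--7)^2=361, (-3--7)^2=16. Sum = 574.

sqrt(574)


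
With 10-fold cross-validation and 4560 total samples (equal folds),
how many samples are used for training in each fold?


Each validation fold has 4560/10 = 456 samples. Training set = 4560 - 456 = 4104.

4104


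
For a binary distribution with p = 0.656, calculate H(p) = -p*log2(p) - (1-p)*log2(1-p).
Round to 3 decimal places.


H = -0.656*log2(0.656) - 0.344*log2(0.344) = 0.929.

0.929


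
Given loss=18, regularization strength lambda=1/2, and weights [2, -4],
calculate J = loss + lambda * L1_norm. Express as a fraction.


L1 norm = sum(|w|) = 6. J = 18 + 1/2 * 6 = 21.

21


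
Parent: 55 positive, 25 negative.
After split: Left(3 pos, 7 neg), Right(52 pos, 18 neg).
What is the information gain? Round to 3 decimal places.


H(parent) = 0.8960. H(left) = 0.8813, H(right) = 0.8224. Weighted = (10/80)*0.8813 + (70/80)*0.8224 = 0.8298. IG = 0.8960 - 0.8298 = 0.0662, which rounds to 0.066.

0.066


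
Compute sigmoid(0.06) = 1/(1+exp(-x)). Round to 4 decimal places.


sigma(0.06) = 1/(1+e^(-0.06)) = 1/(1+0.941765) = 1/1.941765 = 0.5150.

0.5150


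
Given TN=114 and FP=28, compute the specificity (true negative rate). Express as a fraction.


Specificity = TN / (TN + FP) = 114 / 142 = 57/71.

57/71


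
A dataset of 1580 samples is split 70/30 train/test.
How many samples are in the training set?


Test set = 1580 * 30% = 474. Training set = 1580 - 474 = 1106.

1106


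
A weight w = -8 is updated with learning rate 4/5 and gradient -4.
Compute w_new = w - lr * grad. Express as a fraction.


w_new = -8 - 4/5 * -4 = -8 - -16/5 = -24/5.

-24/5


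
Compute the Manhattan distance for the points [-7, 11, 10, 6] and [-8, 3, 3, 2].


d = sum of absolute differences: |-7--8|=1 + |11-3|=8 + |10-3|=7 + |6-2|=4 = 20.

20


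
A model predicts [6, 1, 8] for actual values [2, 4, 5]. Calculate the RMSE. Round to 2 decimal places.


MSE = 11.3333. RMSE = sqrt(11.3333) = 3.37.

3.37


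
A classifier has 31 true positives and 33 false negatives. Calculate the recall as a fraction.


Recall = TP / (TP + FN) = 31 / 64 = 31/64.

31/64


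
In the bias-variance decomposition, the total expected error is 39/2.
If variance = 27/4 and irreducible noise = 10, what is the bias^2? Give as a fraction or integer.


Total error = bias^2 + variance + irreducible noise. So bias^2 = 39/2 - 27/4 - 10 = 11/4.

11/4


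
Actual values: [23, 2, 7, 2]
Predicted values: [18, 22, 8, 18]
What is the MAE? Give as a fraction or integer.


MAE = (1/4) * (|23-18|=5 + |2-22|=20 + |7-8|=1 + |2-18|=16). Sum = 42. MAE = 21/2.

21/2


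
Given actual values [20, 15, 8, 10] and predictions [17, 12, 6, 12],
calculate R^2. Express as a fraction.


Mean(y) = 53/4. SS_res = 26. SS_tot = 347/4. R^2 = 1 - 26/(347/4) = 243/347.

243/347


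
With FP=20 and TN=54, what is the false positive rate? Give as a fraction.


FPR = FP / (FP + TN) = 20 / 74 = 10/37.

10/37


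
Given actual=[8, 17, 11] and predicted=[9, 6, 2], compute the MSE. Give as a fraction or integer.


MSE = (1/3) * ((8-9)^2=1 + (17-6)^2=121 + (11-2)^2=81). Sum = 203. MSE = 203/3.

203/3


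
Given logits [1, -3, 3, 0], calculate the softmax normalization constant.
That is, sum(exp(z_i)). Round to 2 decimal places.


Denom = e^1=2.7183 + e^-3=0.0498 + e^3=20.0855 + e^0=1.0000. Sum = 23.8536, which rounds to 23.85.

23.85


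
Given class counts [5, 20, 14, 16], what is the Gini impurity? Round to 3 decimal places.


Total = 55. Proportions: 5/55, 20/55, 14/55, 16/55. sum(p_i^2) = 0.2899. Gini = 1 - 0.2899 = 0.7101, which rounds to 0.710.

0.710


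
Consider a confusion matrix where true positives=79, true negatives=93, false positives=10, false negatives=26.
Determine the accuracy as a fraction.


Accuracy = (TP + TN) / (TP + TN + FP + FN) = (79 + 93) / 208 = 43/52.

43/52


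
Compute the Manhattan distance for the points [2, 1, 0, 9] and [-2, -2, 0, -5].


d = sum of absolute differences: |2--2|=4 + |1--2|=3 + |0-0|=0 + |9--5|=14 = 21.

21


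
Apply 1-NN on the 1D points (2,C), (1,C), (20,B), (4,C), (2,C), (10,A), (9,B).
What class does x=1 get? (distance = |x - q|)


Distances: |2-1|=1, |1-1|=0, |20-1|=19, |4-1|=3, |2-1|=1, |10-1|=9, |9-1|=8. 1 nearest: (1,C). Counts: {'C': 1}. Majority class: C.

C


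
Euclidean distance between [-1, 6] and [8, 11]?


d = sqrt(sum of squared differences). (-1-8)^2=81, (6-11)^2=25. Sum = 106.

sqrt(106)


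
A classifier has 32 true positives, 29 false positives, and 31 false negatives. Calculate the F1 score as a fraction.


Precision = 32/61 = 32/61. Recall = 32/63 = 32/63. F1 = 2*P*R/(P+R) = 16/31.

16/31


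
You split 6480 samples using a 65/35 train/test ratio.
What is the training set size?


Test set = 6480 * 35% = 2268. Training set = 6480 - 2268 = 4212.

4212


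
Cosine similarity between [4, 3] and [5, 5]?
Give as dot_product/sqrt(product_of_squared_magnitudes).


dot = 35. |a|^2 = 25, |b|^2 = 50. cos = 35/sqrt(1250).

35/sqrt(1250)


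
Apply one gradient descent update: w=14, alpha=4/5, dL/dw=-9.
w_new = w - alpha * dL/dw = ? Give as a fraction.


w_new = 14 - 4/5 * -9 = 14 - -36/5 = 106/5.

106/5


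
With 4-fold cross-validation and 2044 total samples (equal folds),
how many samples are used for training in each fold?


Each validation fold has 2044/4 = 511 samples. Training set = 2044 - 511 = 1533.

1533


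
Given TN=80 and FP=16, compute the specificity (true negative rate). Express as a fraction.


Specificity = TN / (TN + FP) = 80 / 96 = 5/6.

5/6


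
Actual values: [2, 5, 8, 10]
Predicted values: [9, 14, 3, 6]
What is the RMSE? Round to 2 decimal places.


MSE = 42.7500. RMSE = sqrt(42.7500) = 6.54.

6.54


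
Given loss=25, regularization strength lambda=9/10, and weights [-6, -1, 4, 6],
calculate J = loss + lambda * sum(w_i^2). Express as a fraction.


L2 sq norm = sum(w^2) = 89. J = 25 + 9/10 * 89 = 1051/10.

1051/10


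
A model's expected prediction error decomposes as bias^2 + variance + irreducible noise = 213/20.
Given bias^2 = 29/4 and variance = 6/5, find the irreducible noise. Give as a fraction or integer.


Total error = bias^2 + variance + irreducible noise. So irreducible noise = 213/20 - 29/4 - 6/5 = 11/5.

11/5


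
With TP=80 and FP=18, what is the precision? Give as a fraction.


Precision = TP / (TP + FP) = 80 / 98 = 40/49.

40/49


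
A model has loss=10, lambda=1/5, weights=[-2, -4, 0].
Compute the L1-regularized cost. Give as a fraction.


L1 norm = sum(|w|) = 6. J = 10 + 1/5 * 6 = 56/5.

56/5


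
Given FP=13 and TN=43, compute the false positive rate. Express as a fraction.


FPR = FP / (FP + TN) = 13 / 56 = 13/56.

13/56


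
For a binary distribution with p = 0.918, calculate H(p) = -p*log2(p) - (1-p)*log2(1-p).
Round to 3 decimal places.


H = -0.918*log2(0.918) - 0.082*log2(0.082) = 0.409.

0.409


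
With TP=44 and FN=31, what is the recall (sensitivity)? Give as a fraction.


Recall = TP / (TP + FN) = 44 / 75 = 44/75.

44/75


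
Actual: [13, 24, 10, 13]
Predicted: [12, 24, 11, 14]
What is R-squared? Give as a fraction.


Mean(y) = 15. SS_res = 3. SS_tot = 114. R^2 = 1 - 3/(114) = 37/38.

37/38


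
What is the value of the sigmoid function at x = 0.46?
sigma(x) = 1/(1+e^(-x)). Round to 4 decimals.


sigma(0.46) = 1/(1+e^(-0.46)) = 1/(1+0.631284) = 1/1.631284 = 0.6130.

0.6130


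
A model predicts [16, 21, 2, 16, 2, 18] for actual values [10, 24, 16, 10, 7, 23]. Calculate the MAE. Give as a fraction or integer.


MAE = (1/6) * (|10-16|=6 + |24-21|=3 + |16-2|=14 + |10-16|=6 + |7-2|=5 + |23-18|=5). Sum = 39. MAE = 13/2.

13/2


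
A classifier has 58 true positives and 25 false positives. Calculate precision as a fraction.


Precision = TP / (TP + FP) = 58 / 83 = 58/83.

58/83


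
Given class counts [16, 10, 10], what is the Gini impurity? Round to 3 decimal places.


Total = 36. Proportions: 16/36, 10/36, 10/36. sum(p_i^2) = 0.3519. Gini = 1 - 0.3519 = 0.6481, which rounds to 0.648.

0.648


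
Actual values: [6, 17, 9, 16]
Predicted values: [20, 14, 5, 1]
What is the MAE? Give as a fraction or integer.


MAE = (1/4) * (|6-20|=14 + |17-14|=3 + |9-5|=4 + |16-1|=15). Sum = 36. MAE = 9.

9


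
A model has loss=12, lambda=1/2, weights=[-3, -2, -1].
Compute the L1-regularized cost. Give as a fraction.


L1 norm = sum(|w|) = 6. J = 12 + 1/2 * 6 = 15.

15


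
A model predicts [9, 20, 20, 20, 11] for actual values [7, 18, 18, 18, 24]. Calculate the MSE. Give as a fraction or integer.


MSE = (1/5) * ((7-9)^2=4 + (18-20)^2=4 + (18-20)^2=4 + (18-20)^2=4 + (24-11)^2=169). Sum = 185. MSE = 37.

37


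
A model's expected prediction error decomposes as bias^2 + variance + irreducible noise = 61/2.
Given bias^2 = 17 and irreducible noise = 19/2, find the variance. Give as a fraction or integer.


Total error = bias^2 + variance + irreducible noise. So variance = 61/2 - 17 - 19/2 = 4.

4


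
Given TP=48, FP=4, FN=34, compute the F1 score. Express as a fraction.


Precision = 48/52 = 12/13. Recall = 48/82 = 24/41. F1 = 2*P*R/(P+R) = 48/67.

48/67


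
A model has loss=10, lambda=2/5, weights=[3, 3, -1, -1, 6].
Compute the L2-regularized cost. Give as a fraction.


L2 sq norm = sum(w^2) = 56. J = 10 + 2/5 * 56 = 162/5.

162/5


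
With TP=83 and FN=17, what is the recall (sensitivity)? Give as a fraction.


Recall = TP / (TP + FN) = 83 / 100 = 83/100.

83/100


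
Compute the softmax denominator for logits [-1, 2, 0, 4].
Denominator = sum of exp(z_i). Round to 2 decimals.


Denom = e^-1=0.3679 + e^2=7.3891 + e^0=1.0000 + e^4=54.5982. Sum = 63.3552, which rounds to 63.36.

63.36


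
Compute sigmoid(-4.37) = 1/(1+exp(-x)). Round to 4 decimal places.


sigma(-4.37) = 1/(1+e^(4.37)) = 1/(1+79.043632) = 1/80.043632 = 0.0125.

0.0125


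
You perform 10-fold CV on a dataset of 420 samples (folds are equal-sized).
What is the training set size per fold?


Each validation fold has 420/10 = 42 samples. Training set = 420 - 42 = 378.

378


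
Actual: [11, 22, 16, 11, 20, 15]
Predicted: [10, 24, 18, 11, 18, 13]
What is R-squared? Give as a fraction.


Mean(y) = 95/6. SS_res = 17. SS_tot = 617/6. R^2 = 1 - 17/(617/6) = 515/617.

515/617


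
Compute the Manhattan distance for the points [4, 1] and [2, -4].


d = sum of absolute differences: |4-2|=2 + |1--4|=5 = 7.

7


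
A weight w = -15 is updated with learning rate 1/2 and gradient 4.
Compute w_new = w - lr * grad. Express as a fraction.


w_new = -15 - 1/2 * 4 = -15 - 2 = -17.

-17


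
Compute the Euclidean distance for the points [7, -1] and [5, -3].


d = sqrt(sum of squared differences). (7-5)^2=4, (-1--3)^2=4. Sum = 8.

sqrt(8)


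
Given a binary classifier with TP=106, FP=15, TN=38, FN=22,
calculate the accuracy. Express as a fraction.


Accuracy = (TP + TN) / (TP + TN + FP + FN) = (106 + 38) / 181 = 144/181.

144/181


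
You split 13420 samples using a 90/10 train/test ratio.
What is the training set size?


Test set = 13420 * 10% = 1342. Training set = 13420 - 1342 = 12078.

12078


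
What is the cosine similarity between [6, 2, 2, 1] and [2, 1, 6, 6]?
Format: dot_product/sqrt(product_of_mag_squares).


dot = 32. |a|^2 = 45, |b|^2 = 77. cos = 32/sqrt(3465).

32/sqrt(3465)


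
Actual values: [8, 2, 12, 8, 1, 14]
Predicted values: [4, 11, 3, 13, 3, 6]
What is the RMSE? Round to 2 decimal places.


MSE = 45.1667. RMSE = sqrt(45.1667) = 6.72.

6.72


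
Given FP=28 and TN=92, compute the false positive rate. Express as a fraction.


FPR = FP / (FP + TN) = 28 / 120 = 7/30.

7/30


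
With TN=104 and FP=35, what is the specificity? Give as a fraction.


Specificity = TN / (TN + FP) = 104 / 139 = 104/139.

104/139


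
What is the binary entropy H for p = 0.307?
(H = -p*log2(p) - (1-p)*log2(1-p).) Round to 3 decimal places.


H = -0.307*log2(0.307) - 0.693*log2(0.693) = 0.890.

0.890


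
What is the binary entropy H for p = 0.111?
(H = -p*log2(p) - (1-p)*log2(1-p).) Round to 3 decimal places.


H = -0.111*log2(0.111) - 0.889*log2(0.889) = 0.503.

0.503


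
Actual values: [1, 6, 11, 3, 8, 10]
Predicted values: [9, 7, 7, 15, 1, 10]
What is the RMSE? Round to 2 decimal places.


MSE = 45.6667. RMSE = sqrt(45.6667) = 6.76.

6.76


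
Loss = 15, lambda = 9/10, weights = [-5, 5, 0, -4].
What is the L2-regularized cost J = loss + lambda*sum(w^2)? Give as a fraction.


L2 sq norm = sum(w^2) = 66. J = 15 + 9/10 * 66 = 372/5.

372/5


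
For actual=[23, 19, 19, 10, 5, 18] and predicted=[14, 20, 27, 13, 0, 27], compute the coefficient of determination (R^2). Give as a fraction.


Mean(y) = 47/3. SS_res = 261. SS_tot = 682/3. R^2 = 1 - 261/(682/3) = -101/682.

-101/682


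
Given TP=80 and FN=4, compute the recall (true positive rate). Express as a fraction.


Recall = TP / (TP + FN) = 80 / 84 = 20/21.

20/21


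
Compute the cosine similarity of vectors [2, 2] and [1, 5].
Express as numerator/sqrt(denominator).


dot = 12. |a|^2 = 8, |b|^2 = 26. cos = 12/sqrt(208).

12/sqrt(208)


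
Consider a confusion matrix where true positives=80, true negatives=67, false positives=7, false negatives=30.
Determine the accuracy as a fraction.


Accuracy = (TP + TN) / (TP + TN + FP + FN) = (80 + 67) / 184 = 147/184.

147/184


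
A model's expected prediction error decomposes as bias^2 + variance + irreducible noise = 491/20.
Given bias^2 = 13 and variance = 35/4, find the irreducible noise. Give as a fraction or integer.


Total error = bias^2 + variance + irreducible noise. So irreducible noise = 491/20 - 13 - 35/4 = 14/5.

14/5


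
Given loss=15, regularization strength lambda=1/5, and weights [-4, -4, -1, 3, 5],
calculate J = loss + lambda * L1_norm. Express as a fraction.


L1 norm = sum(|w|) = 17. J = 15 + 1/5 * 17 = 92/5.

92/5


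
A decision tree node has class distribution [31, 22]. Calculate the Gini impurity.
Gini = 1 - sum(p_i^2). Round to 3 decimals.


Total = 53. Proportions: 31/53, 22/53. sum(p_i^2) = 0.5144. Gini = 1 - 0.5144 = 0.4856, which rounds to 0.486.

0.486


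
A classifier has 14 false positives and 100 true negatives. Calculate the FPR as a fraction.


FPR = FP / (FP + TN) = 14 / 114 = 7/57.

7/57


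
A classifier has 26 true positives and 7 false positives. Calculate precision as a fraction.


Precision = TP / (TP + FP) = 26 / 33 = 26/33.

26/33


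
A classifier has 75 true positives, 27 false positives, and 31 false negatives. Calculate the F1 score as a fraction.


Precision = 75/102 = 25/34. Recall = 75/106 = 75/106. F1 = 2*P*R/(P+R) = 75/104.

75/104


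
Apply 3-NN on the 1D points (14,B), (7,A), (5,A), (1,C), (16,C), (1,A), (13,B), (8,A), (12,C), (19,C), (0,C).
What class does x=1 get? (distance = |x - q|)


Distances: |14-1|=13, |7-1|=6, |5-1|=4, |1-1|=0, |16-1|=15, |1-1|=0, |13-1|=12, |8-1|=7, |12-1|=11, |19-1|=18, |0-1|=1. 3 nearest: (1,A), (1,C), (0,C). Counts: {'A': 1, 'C': 2}. Majority class: C.

C


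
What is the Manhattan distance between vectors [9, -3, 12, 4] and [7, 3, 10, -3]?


d = sum of absolute differences: |9-7|=2 + |-3-3|=6 + |12-10|=2 + |4--3|=7 = 17.

17


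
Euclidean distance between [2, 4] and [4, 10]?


d = sqrt(sum of squared differences). (2-4)^2=4, (4-10)^2=36. Sum = 40.

sqrt(40)


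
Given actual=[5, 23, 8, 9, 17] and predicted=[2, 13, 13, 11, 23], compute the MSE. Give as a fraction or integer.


MSE = (1/5) * ((5-2)^2=9 + (23-13)^2=100 + (8-13)^2=25 + (9-11)^2=4 + (17-23)^2=36). Sum = 174. MSE = 174/5.

174/5


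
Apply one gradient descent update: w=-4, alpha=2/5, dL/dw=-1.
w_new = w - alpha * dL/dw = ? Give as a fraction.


w_new = -4 - 2/5 * -1 = -4 - -2/5 = -18/5.

-18/5


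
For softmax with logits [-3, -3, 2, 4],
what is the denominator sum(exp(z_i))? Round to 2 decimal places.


Denom = e^-3=0.0498 + e^-3=0.0498 + e^2=7.3891 + e^4=54.5982. Sum = 62.0869, which rounds to 62.09.

62.09


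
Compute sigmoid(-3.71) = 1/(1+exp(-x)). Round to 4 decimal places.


sigma(-3.71) = 1/(1+e^(3.71)) = 1/(1+40.853807) = 1/41.853807 = 0.0239.

0.0239


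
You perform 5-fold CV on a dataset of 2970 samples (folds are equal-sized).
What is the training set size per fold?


Each validation fold has 2970/5 = 594 samples. Training set = 2970 - 594 = 2376.

2376


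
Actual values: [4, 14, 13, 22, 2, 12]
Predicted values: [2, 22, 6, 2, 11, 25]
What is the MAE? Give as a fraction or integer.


MAE = (1/6) * (|4-2|=2 + |14-22|=8 + |13-6|=7 + |22-2|=20 + |2-11|=9 + |12-25|=13). Sum = 59. MAE = 59/6.

59/6


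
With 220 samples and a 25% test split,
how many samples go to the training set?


Test set = 220 * 25% = 55. Training set = 220 - 55 = 165.

165


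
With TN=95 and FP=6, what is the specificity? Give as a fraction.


Specificity = TN / (TN + FP) = 95 / 101 = 95/101.

95/101


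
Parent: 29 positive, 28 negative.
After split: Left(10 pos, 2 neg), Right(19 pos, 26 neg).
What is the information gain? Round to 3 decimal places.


H(parent) = 0.9998. H(left) = 0.6500, H(right) = 0.9825. Weighted = (12/57)*0.6500 + (45/57)*0.9825 = 0.9125. IG = 0.9998 - 0.9125 = 0.0873, which rounds to 0.087.

0.087


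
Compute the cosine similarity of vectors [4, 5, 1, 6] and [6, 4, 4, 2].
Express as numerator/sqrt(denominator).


dot = 60. |a|^2 = 78, |b|^2 = 72. cos = 60/sqrt(5616).

60/sqrt(5616)


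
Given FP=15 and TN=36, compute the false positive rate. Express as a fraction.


FPR = FP / (FP + TN) = 15 / 51 = 5/17.

5/17


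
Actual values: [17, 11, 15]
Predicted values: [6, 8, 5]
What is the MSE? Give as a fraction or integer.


MSE = (1/3) * ((17-6)^2=121 + (11-8)^2=9 + (15-5)^2=100). Sum = 230. MSE = 230/3.

230/3


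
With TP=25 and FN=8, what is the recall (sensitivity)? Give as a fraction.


Recall = TP / (TP + FN) = 25 / 33 = 25/33.

25/33


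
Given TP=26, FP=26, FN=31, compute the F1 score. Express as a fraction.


Precision = 26/52 = 1/2. Recall = 26/57 = 26/57. F1 = 2*P*R/(P+R) = 52/109.

52/109


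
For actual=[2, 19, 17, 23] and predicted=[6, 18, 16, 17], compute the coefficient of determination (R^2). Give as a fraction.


Mean(y) = 61/4. SS_res = 54. SS_tot = 1011/4. R^2 = 1 - 54/(1011/4) = 265/337.

265/337


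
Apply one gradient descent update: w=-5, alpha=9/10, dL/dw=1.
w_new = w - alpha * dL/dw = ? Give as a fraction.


w_new = -5 - 9/10 * 1 = -5 - 9/10 = -59/10.

-59/10


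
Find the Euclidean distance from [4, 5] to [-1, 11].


d = sqrt(sum of squared differences). (4--1)^2=25, (5-11)^2=36. Sum = 61.

sqrt(61)


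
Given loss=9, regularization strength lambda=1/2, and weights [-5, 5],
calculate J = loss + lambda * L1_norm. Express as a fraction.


L1 norm = sum(|w|) = 10. J = 9 + 1/2 * 10 = 14.

14


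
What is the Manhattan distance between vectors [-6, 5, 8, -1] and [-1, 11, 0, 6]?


d = sum of absolute differences: |-6--1|=5 + |5-11|=6 + |8-0|=8 + |-1-6|=7 = 26.

26


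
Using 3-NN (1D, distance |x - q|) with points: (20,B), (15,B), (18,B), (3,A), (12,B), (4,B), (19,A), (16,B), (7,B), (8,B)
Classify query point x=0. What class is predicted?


Distances: |20-0|=20, |15-0|=15, |18-0|=18, |3-0|=3, |12-0|=12, |4-0|=4, |19-0|=19, |16-0|=16, |7-0|=7, |8-0|=8. 3 nearest: (3,A), (4,B), (7,B). Counts: {'A': 1, 'B': 2}. Majority class: B.

B


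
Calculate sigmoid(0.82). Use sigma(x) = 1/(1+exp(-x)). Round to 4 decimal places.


sigma(0.82) = 1/(1+e^(-0.82)) = 1/(1+0.440432) = 1/1.440432 = 0.6942.

0.6942
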